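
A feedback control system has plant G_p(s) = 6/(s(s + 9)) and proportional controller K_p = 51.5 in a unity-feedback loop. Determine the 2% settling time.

T_s ≈ 0.889 s

Closed-loop characteristic equation: s² + 9s + 309 = 0, so ω_n = 17.58 rad/s and ζ = 9/(2·17.58) = 0.256.
2% settling time T_s ≈ 4/(ζω_n) = 4/4.5 = 0.889 s.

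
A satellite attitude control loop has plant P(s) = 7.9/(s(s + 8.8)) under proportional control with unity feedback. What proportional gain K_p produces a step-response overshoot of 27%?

K_p = 16.6

From %OS = 100·exp(−πζ/√(1−ζ²)) = 27%, ζ = −ln(0.27)/√(π²+ln²(0.27)) = 0.3847.
Characteristic equation s² + 8.8s + 7.9K_p = 0 gives ζ = 8.8/(2√(7.9K_p)).
Setting ζ = 0.3847: √(7.9K_p) = 8.8/(2·0.3847) = 11.44, so K_p = 130.8/7.9 = 16.6.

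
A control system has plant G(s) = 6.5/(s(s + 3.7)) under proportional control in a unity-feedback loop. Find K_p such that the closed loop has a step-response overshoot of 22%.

From %OS = 100·exp(−πζ/√(1−ζ²)) = 22%, ζ = −ln(0.22)/√(π²+ln²(0.22)) = 0.4342.
Characteristic equation s² + 3.7s + 6.5K_p = 0 gives ζ = 3.7/(2√(6.5K_p)).
Setting ζ = 0.4342: √(6.5K_p) = 3.7/(2·0.4342) = 4.261, so K_p = 18.16/6.5 = 2.79.

K_p = 2.79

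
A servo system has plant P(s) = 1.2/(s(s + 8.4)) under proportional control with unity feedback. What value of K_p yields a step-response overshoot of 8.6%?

From %OS = 100·exp(−πζ/√(1−ζ²)) = 8.6%, ζ = −ln(0.086)/√(π²+ln²(0.086)) = 0.6155.
Characteristic equation s² + 8.4s + 1.2K_p = 0 gives ζ = 8.4/(2√(1.2K_p)).
Setting ζ = 0.6155: √(1.2K_p) = 8.4/(2·0.6155) = 6.824, so K_p = 46.56/1.2 = 38.8.

K_p = 38.8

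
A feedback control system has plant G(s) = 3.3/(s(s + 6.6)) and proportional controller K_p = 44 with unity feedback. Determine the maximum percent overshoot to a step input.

40.9%

The closed-loop denominator s² + 6.6s + 145.2 gives ω_n = √145.2 = 12.05 and ζ = 6.6/(2ω_n) = 0.2739.
%OS = 100·exp(−πζ/√(1−ζ²)) = 100·exp(−π·0.2739/√0.925) = 40.9%.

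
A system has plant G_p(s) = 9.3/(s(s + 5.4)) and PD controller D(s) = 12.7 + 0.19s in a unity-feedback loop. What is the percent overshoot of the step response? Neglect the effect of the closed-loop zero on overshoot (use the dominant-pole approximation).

Forward path: (12.7 + 0.19s)·9.3/(s(s+5.4)). The closed-loop characteristic equation is s² + (5.4 + 9.3·0.19)s + 9.3·12.7 = 0.
That is s² + 7.167s + 118.1 = 0, so ω_n = 10.87 rad/s and ζ = 7.167/(2·10.87) = 0.3297.
%OS = 100·exp(−πζ/√(1−ζ²)) = 33.4%.

33.4%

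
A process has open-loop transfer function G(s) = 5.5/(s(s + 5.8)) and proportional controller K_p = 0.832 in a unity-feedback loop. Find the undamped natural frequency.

With unity feedback the closed-loop characteristic equation is s² + 5.8s + 0.832·5.5 = s² + 5.8s + 4.576 = 0.
Matching s² + 2ζω_n s + ω_n²: ω_n = √4.576 = 2.139 rad/s and 2ζω_n = 5.8, so ζ = 5.8/(2·2.139) = 1.36.

ω_n = 2.14 rad/s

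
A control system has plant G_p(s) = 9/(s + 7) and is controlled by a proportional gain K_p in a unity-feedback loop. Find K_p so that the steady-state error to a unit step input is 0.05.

K_p = 14.8

For a type-0 loop with proportional control, e_ss = 1/(1 + K_p·G_p(0)).
G_p(0) = 1.286. Require 1/(1 + K_p·1.286) = 0.05, so 1 + 1.286·K_p = 20.
K_p = (20 − 1)/1.286 = 14.8.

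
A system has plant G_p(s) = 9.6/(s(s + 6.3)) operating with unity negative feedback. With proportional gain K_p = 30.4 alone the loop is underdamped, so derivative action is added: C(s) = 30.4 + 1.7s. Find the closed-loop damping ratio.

ζ = 0.662

Forward path: (30.4 + 1.7s)·9.6/(s(s+6.3)). The closed-loop characteristic equation is s² + (6.3 + 9.6·1.7)s + 9.6·30.4 = 0.
That is s² + 22.62s + 291.8 = 0, so ω_n = 17.08 rad/s and ζ = 22.62/(2·17.08) = 0.662.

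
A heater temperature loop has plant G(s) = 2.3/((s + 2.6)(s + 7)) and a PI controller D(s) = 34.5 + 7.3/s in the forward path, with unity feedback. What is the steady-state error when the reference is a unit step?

The open loop D(s)G(s) has a pole at the origin (type 1), so the static position error constant is infinite and e_ss = 1/(1+∞) = 0.

0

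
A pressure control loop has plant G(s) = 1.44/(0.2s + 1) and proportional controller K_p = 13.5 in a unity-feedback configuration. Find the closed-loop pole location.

Closed loop: T(s) = K_p·G/(1+K_p·G) = 19.44/(0.2s + 1 + 19.44), with pole at s = −(1 + 19.44)/0.2 = −102.2.

s = -102.2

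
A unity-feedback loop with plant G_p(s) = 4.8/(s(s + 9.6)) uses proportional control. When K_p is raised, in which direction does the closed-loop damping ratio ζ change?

ζ = 9.6/(2√(4.8K_p)); increasing K_p raises the denominator, so ζ falls.

decrease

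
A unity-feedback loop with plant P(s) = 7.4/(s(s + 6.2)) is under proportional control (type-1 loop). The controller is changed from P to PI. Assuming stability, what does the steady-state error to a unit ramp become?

0

The integrator raises the loop to type 2, so K_v → ∞ and e_ss to a ramp is zero.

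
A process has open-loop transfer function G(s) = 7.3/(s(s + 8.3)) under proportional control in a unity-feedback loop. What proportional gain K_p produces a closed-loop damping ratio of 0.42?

K_p = 13.4

Closed-loop characteristic equation: s² + 8.3s + K_p·7.3 = 0.
So ω_n = √(7.3K_p) and 2ζω_n = 8.3, giving ζ = 8.3/(2√(7.3K_p)).
Setting ζ = 0.42: √(7.3K_p) = 8.3/(2·0.42) = 9.881, so K_p = 97.63/7.3 = 13.4.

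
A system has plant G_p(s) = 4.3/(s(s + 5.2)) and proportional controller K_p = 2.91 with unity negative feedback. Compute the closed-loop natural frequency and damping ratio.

ω_n = 3.54 rad/s, ζ = 0.735

1 + K_p·G_p(s) = 0 gives s² + 5.2s + 12.51 = 0.
So ω_n² = 12.51 ⇒ ω_n = 3.537 rad/s, and ζ = 5.2/(2ω_n) = 0.735.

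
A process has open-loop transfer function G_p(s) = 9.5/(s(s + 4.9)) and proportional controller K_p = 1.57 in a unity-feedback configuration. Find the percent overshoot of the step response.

7.59%

From 1 + K_pG_p(s) = 0: s² + 4.9s + 14.92 = 0 ⇒ ω_n = 3.862, ζ = 0.6344.
%OS = 100·exp(−πζ/√(1−ζ²)) = 100·exp(−π·0.6344/√0.5976) = 7.59%.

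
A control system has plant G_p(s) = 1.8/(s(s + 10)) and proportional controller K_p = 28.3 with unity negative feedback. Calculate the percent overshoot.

The closed-loop denominator s² + 10s + 50.94 gives ω_n = √50.94 = 7.137 and ζ = 10/(2ω_n) = 0.7006.
%OS = 100·exp(−πζ/√(1−ζ²)) = 100·exp(−π·0.7006/√0.5092) = 4.58%.

4.58%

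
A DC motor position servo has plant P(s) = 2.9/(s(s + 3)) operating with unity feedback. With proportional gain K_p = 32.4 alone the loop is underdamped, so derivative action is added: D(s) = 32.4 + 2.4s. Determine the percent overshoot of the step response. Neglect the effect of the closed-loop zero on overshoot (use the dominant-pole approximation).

15.2%

Forward path: (32.4 + 2.4s)·2.9/(s(s+3)). The closed-loop characteristic equation is s² + (3 + 2.9·2.4)s + 2.9·32.4 = 0.
That is s² + 9.96s + 93.96 = 0, so ω_n = 9.693 rad/s and ζ = 9.96/(2·9.693) = 0.5138.
%OS = 100·exp(−πζ/√(1−ζ²)) = 15.2%.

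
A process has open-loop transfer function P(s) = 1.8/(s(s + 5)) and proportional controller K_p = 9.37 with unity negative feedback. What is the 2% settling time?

T_s ≈ 1.6 s

The closed-loop denominator s² + 5s + 16.87 gives ω_n = √16.87 = 4.107 and ζ = 5/(2ω_n) = 0.6087.
2% settling time T_s ≈ 4/(ζω_n) = 4/2.5 = 1.6 s.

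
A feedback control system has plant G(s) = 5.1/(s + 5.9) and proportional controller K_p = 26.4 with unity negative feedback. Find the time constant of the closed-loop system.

Closed-loop transfer function: T(s) = K_p·G(s)/(1 + K_p·G(s)) = 134.6/(s + 5.9 + 134.6) = 134.6/(s + 140.5).
Time constant τ = 1/140.5 = 0.00712 s.

τ = 0.00712 s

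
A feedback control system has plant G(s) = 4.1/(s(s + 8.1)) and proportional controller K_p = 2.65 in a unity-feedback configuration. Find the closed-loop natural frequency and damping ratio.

1 + K_p·G(s) = 0 gives s² + 8.1s + 10.86 = 0.
So ω_n² = 10.86 ⇒ ω_n = 3.296 rad/s, and ζ = 8.1/(2ω_n) = 1.23.

ω_n = 3.3 rad/s, ζ = 1.23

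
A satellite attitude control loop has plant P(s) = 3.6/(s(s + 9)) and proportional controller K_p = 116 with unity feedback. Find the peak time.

T_p = 0.158 s

The closed-loop denominator s² + 9s + 417.6 gives ω_n = √417.6 = 20.44 and ζ = 9/(2ω_n) = 0.2202.
Damped frequency ω_d = ω_n√(1−ζ²) = 19.93 rad/s, so peak time T_p = π/ω_d = 0.158 s.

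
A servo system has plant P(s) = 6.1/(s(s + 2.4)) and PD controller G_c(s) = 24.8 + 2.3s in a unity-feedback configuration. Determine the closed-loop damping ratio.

Forward path: (24.8 + 2.3s)·6.1/(s(s+2.4)). The closed-loop characteristic equation is s² + (2.4 + 6.1·2.3)s + 6.1·24.8 = 0.
That is s² + 16.43s + 151.3 = 0, so ω_n = 12.3 rad/s and ζ = 16.43/(2·12.3) = 0.6679.

ζ = 0.668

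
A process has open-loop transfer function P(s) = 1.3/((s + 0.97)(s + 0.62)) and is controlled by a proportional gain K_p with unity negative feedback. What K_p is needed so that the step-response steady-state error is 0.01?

K_p = 45.8

Steady-state error for a unit step on this type-0 loop is 1/(1 + K_p·P(0)).
P(0) = 2.162. Require 1/(1 + K_p·2.162) = 0.01, so 1 + 2.162·K_p = 100.
K_p = (100 − 1)/2.162 = 45.8.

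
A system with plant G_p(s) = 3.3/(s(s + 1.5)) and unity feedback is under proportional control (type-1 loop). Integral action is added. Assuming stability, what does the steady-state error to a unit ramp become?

0

The integrator raises the loop to type 2, so K_v → ∞ and e_ss to a ramp is zero.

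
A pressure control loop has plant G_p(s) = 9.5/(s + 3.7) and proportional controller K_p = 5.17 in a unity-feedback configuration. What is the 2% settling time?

Closed-loop transfer function: T(s) = K_p·G_p(s)/(1 + K_p·G_p(s)) = 49.12/(s + 3.7 + 49.12) = 49.12/(s + 52.82).
Time constant τ = 1/52.82 = 0.01893 s, so the 2% settling time is about 4τ = 0.0757 s.

T_s ≈ 0.0757 s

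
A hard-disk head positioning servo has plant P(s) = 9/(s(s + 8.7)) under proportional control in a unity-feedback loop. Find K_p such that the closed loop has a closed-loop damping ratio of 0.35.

Closed-loop characteristic equation: s² + 8.7s + K_p·9 = 0.
So ω_n = √(9K_p) and 2ζω_n = 8.7, giving ζ = 8.7/(2√(9K_p)).
Setting ζ = 0.35: √(9K_p) = 8.7/(2·0.35) = 12.43, so K_p = 154.5/9 = 17.2.

K_p = 17.2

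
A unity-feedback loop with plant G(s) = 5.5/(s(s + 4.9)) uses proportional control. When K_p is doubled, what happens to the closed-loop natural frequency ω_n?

increase

ω_n = √(5.5·K_p), which grows with K_p.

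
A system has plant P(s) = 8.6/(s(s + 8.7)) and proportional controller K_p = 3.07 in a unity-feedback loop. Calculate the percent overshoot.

Closed-loop characteristic equation: s² + 8.7s + 26.4 = 0, so ω_n = 5.138 rad/s and ζ = 8.7/(2·5.138) = 0.8466.
%OS = 100·exp(−πζ/√(1−ζ²)) = 100·exp(−π·0.8466/√0.2833) = 0.676%.

0.676%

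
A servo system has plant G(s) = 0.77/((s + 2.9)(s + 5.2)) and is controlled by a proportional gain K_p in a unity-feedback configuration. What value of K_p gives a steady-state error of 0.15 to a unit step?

K_p = 111

Steady-state error for a unit step on this type-0 loop is 1/(1 + K_p·G(0)).
G(0) = 0.05106. Require 1/(1 + K_p·0.05106) = 0.15, so 1 + 0.05106·K_p = 6.667.
K_p = (6.667 − 1)/0.05106 = 111.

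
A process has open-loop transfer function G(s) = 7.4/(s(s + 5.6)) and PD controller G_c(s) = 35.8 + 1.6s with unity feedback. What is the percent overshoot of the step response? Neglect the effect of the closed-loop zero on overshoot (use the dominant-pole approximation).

Forward path: (35.8 + 1.6s)·7.4/(s(s+5.6)). The closed-loop characteristic equation is s² + (5.6 + 7.4·1.6)s + 7.4·35.8 = 0.
That is s² + 17.44s + 264.9 = 0, so ω_n = 16.28 rad/s and ζ = 17.44/(2·16.28) = 0.5357.
%OS = 100·exp(−πζ/√(1−ζ²)) = 13.6%.

13.6%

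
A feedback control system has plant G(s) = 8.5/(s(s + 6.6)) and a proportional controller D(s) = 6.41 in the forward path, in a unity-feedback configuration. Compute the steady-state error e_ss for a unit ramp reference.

The loop has one pole at the origin (type 1). Velocity error constant K_v = lim_{s→0} s·D(s)G(s) = 6.41·8.5/6.6 = 8.255.
Steady-state error to a unit ramp: e_ss = 1/K_v = 0.121.

0.121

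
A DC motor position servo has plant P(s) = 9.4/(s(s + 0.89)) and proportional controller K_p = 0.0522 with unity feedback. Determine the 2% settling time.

The closed-loop denominator s² + 0.89s + 0.4907 gives ω_n = √0.4907 = 0.7005 and ζ = 0.89/(2ω_n) = 0.6353.
2% settling time T_s ≈ 4/(ζω_n) = 4/0.445 = 8.99 s.

T_s ≈ 8.99 s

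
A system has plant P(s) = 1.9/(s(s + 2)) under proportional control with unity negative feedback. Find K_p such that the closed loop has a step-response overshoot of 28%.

K_p = 3.73

From %OS = 100·exp(−πζ/√(1−ζ²)) = 28%, ζ = −ln(0.28)/√(π²+ln²(0.28)) = 0.3755.
Characteristic equation s² + 2s + 1.9K_p = 0 gives ζ = 2/(2√(1.9K_p)).
Setting ζ = 0.3755: √(1.9K_p) = 2/(2·0.3755) = 2.663, so K_p = 7.091/1.9 = 3.73.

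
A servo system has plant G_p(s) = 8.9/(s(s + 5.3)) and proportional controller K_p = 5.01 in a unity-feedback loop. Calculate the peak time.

T_p = 0.513 s

Closed-loop characteristic equation: s² + 5.3s + 44.59 = 0, so ω_n = 6.677 rad/s and ζ = 5.3/(2·6.677) = 0.3969.
Damped frequency ω_d = ω_n√(1−ζ²) = 6.129 rad/s, so peak time T_p = π/ω_d = 0.513 s.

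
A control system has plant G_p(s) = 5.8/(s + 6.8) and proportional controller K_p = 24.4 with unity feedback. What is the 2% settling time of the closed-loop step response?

T_s ≈ 0.027 s

Closed-loop transfer function: T(s) = K_p·G_p(s)/(1 + K_p·G_p(s)) = 141.5/(s + 6.8 + 141.5) = 141.5/(s + 148.3).
Time constant τ = 1/148.3 = 0.006742 s, so the 2% settling time is about 4τ = 0.027 s.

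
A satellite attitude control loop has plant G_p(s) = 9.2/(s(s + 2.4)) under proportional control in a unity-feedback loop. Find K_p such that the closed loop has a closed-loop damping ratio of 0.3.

Closed-loop characteristic equation: s² + 2.4s + K_p·9.2 = 0.
So ω_n = √(9.2K_p) and 2ζω_n = 2.4, giving ζ = 2.4/(2√(9.2K_p)).
Setting ζ = 0.3: √(9.2K_p) = 2.4/(2·0.3) = 4, so K_p = 16/9.2 = 1.74.

K_p = 1.74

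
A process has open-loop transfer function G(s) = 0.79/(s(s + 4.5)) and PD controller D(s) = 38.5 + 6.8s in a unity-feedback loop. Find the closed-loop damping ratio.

Forward path: (38.5 + 6.8s)·0.79/(s(s+4.5)). The closed-loop characteristic equation is s² + (4.5 + 0.79·6.8)s + 0.79·38.5 = 0.
That is s² + 9.872s + 30.42 = 0, so ω_n = 5.515 rad/s and ζ = 9.872/(2·5.515) = 0.895.

ζ = 0.895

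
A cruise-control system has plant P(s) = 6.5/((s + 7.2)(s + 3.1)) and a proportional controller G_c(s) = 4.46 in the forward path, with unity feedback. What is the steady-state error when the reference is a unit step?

The loop is type 0. Static position error constant K_pos = G_c(0)·P(0) = 4.46·0.2912 = 1.299.
Steady-state error to a unit step: e_ss = 1/(1+K_pos) = 1/2.299 = 0.435.

0.435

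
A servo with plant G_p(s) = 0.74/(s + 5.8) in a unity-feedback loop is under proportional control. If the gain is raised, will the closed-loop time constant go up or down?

The closed-loop bandwidth 5.8+K_p·0.74 grows with K_p, so τ shrinks.

decrease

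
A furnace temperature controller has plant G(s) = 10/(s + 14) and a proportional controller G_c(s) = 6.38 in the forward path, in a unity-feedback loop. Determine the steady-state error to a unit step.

0.18

The loop is type 0. Static position error constant K_pos = G_c(0)·G(0) = 6.38·0.7143 = 4.557.
Steady-state error to a unit step: e_ss = 1/(1+K_pos) = 1/5.557 = 0.18.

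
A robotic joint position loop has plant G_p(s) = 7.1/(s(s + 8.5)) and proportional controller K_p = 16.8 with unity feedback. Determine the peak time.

T_p = 0.312 s

From 1 + K_pG_p(s) = 0: s² + 8.5s + 119.3 = 0 ⇒ ω_n = 10.92, ζ = 0.3891.
Damped frequency ω_d = ω_n√(1−ζ²) = 10.06 rad/s, so peak time T_p = π/ω_d = 0.312 s.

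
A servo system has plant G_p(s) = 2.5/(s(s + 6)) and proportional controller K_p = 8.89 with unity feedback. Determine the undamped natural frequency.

With unity feedback the closed-loop characteristic equation is s² + 6s + 8.89·2.5 = s² + 6s + 22.23 = 0.
So ω_n² = 22.23 ⇒ ω_n = 4.714 rad/s, and ζ = 6/(2ω_n) = 0.636.

ω_n = 4.71 rad/s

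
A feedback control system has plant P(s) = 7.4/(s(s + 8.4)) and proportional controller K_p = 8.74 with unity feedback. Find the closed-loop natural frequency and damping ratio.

1 + K_p·P(s) = 0 gives s² + 8.4s + 64.68 = 0.
So ω_n² = 64.68 ⇒ ω_n = 8.042 rad/s, and ζ = 8.4/(2ω_n) = 0.522.

ω_n = 8.04 rad/s, ζ = 0.522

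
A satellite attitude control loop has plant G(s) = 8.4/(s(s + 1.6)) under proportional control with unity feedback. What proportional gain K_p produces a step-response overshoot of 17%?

K_p = 0.316

From %OS = 100·exp(−πζ/√(1−ζ²)) = 17%, ζ = −ln(0.17)/√(π²+ln²(0.17)) = 0.4913.
Characteristic equation s² + 1.6s + 8.4K_p = 0 gives ζ = 1.6/(2√(8.4K_p)).
Setting ζ = 0.4913: √(8.4K_p) = 1.6/(2·0.4913) = 1.628, so K_p = 2.652/8.4 = 0.316.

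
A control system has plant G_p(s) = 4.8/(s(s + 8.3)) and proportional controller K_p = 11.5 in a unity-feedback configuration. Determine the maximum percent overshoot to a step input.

12.1%

Closed-loop characteristic equation: s² + 8.3s + 55.2 = 0, so ω_n = 7.43 rad/s and ζ = 8.3/(2·7.43) = 0.5586.
%OS = 100·exp(−πζ/√(1−ζ²)) = 100·exp(−π·0.5586/√0.688) = 12.1%.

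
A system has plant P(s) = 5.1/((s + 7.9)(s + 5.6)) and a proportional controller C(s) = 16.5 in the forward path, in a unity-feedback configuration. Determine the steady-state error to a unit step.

0.345

The loop is type 0. Static position error constant K_pos = C(0)·P(0) = 16.5·0.1153 = 1.902.
Steady-state error to a unit step: e_ss = 1/(1+K_pos) = 1/2.902 = 0.345.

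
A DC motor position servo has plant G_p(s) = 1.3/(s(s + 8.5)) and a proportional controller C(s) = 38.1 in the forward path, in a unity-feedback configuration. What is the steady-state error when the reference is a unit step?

0

The open loop C(s)G_p(s) has a pole at the origin (type 1), so the static position error constant is infinite and e_ss = 1/(1+∞) = 0.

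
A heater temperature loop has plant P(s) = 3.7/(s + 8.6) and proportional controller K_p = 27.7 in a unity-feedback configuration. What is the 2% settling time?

Closed-loop transfer function: T(s) = K_p·P(s)/(1 + K_p·P(s)) = 102.5/(s + 8.6 + 102.5) = 102.5/(s + 111.1).
Time constant τ = 1/111.1 = 0.009002 s, so the 2% settling time is about 4τ = 0.036 s.

T_s ≈ 0.036 s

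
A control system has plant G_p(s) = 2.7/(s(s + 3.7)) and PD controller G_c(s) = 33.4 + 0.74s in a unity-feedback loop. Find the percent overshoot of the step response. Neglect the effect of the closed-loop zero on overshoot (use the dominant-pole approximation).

37.2%

Forward path: (33.4 + 0.74s)·2.7/(s(s+3.7)). The closed-loop characteristic equation is s² + (3.7 + 2.7·0.74)s + 2.7·33.4 = 0.
That is s² + 5.698s + 90.18 = 0, so ω_n = 9.496 rad/s and ζ = 5.698/(2·9.496) = 0.3.
%OS = 100·exp(−πζ/√(1−ζ²)) = 37.2%.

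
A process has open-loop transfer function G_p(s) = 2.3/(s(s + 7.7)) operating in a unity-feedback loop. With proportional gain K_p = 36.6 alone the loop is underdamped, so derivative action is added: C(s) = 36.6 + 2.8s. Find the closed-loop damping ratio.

Forward path: (36.6 + 2.8s)·2.3/(s(s+7.7)). The closed-loop characteristic equation is s² + (7.7 + 2.3·2.8)s + 2.3·36.6 = 0.
That is s² + 14.14s + 84.18 = 0, so ω_n = 9.175 rad/s and ζ = 14.14/(2·9.175) = 0.7706.

ζ = 0.771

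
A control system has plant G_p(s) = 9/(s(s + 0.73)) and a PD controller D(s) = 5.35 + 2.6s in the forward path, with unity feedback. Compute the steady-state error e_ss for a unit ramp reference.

The loop has one pole at the origin (type 1). Velocity error constant K_v = lim_{s→0} s·D(s)G_p(s) = 5.35·9/0.73 = 65.96.
Steady-state error to a unit ramp: e_ss = 1/K_v = 0.0152.

0.0152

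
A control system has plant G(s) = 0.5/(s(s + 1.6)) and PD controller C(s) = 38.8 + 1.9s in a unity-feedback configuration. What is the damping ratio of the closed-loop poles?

ζ = 0.289

Forward path: (38.8 + 1.9s)·0.5/(s(s+1.6)). The closed-loop characteristic equation is s² + (1.6 + 0.5·1.9)s + 0.5·38.8 = 0.
That is s² + 2.55s + 19.4 = 0, so ω_n = 4.405 rad/s and ζ = 2.55/(2·4.405) = 0.2895.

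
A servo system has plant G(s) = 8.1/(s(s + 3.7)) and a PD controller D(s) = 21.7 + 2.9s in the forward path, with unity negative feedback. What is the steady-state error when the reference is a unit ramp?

The loop has one pole at the origin (type 1). Velocity error constant K_v = lim_{s→0} s·D(s)G(s) = 21.7·8.1/3.7 = 47.51.
Steady-state error to a unit ramp: e_ss = 1/K_v = 0.0211.

0.0211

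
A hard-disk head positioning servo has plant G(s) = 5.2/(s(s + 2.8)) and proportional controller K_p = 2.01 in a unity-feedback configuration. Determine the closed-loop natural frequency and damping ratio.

The closed-loop denominator is s(s+2.8) + 2.01·5.2 = s² + 2.8s + 10.45.
Matching s² + 2ζω_n s + ω_n²: ω_n = √10.45 = 3.233 rad/s and 2ζω_n = 2.8, so ζ = 2.8/(2·3.233) = 0.433.

ω_n = 3.23 rad/s, ζ = 0.433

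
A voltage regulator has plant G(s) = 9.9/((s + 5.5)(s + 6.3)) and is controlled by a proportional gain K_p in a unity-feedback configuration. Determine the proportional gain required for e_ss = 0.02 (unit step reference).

The loop is type 0, so e_ss(step) = 1/(1 + K_pos) with K_pos = K_p·G(0).
G(0) = 0.2857. Require 1/(1 + K_p·0.2857) = 0.02, so 1 + 0.2857·K_p = 50.
K_p = (50 − 1)/0.2857 = 171.

K_p = 171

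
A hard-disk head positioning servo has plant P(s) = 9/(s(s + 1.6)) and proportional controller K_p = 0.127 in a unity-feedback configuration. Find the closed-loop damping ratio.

The closed-loop denominator is s(s+1.6) + 0.127·9 = s² + 1.6s + 1.143.
Matching s² + 2ζω_n s + ω_n²: ω_n = √1.143 = 1.069 rad/s and 2ζω_n = 1.6, so ζ = 1.6/(2·1.069) = 0.748.

ζ = 0.748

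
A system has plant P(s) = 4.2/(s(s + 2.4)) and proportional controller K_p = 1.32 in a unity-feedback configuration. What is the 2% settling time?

From 1 + K_pP(s) = 0: s² + 2.4s + 5.544 = 0 ⇒ ω_n = 2.355, ζ = 0.5096.
2% settling time T_s ≈ 4/(ζω_n) = 4/1.2 = 3.33 s.

T_s ≈ 3.33 s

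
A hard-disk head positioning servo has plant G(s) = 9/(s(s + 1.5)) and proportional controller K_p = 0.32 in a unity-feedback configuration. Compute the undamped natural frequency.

1 + K_p·G(s) = 0 gives s² + 1.5s + 2.88 = 0.
So ω_n² = 2.88 ⇒ ω_n = 1.697 rad/s, and ζ = 1.5/(2ω_n) = 0.442.

ω_n = 1.7 rad/s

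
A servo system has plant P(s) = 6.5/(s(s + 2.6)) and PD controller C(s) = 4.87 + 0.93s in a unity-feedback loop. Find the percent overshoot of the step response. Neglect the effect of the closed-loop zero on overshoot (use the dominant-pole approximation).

Forward path: (4.87 + 0.93s)·6.5/(s(s+2.6)). The closed-loop characteristic equation is s² + (2.6 + 6.5·0.93)s + 6.5·4.87 = 0.
That is s² + 8.645s + 31.66 = 0, so ω_n = 5.626 rad/s and ζ = 8.645/(2·5.626) = 0.7683.
%OS = 100·exp(−πζ/√(1−ζ²)) = 2.3%.

2.3%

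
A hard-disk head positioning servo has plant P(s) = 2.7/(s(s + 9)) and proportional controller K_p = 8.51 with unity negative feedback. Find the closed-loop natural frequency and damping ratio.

The closed-loop denominator is s(s+9) + 8.51·2.7 = s² + 9s + 22.98.
So ω_n² = 22.98 ⇒ ω_n = 4.793 rad/s, and ζ = 9/(2ω_n) = 0.939.

ω_n = 4.79 rad/s, ζ = 0.939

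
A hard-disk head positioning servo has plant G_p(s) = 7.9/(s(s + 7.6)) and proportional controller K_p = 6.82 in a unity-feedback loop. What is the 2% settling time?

Closed-loop characteristic equation: s² + 7.6s + 53.88 = 0, so ω_n = 7.34 rad/s and ζ = 7.6/(2·7.34) = 0.5177.
2% settling time T_s ≈ 4/(ζω_n) = 4/3.8 = 1.05 s.

T_s ≈ 1.05 s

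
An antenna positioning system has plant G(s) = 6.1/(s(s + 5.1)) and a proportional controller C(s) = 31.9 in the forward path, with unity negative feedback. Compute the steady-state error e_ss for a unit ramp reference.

0.0262

The loop has one pole at the origin (type 1). Velocity error constant K_v = lim_{s→0} s·C(s)G(s) = 31.9·6.1/5.1 = 38.15.
Steady-state error to a unit ramp: e_ss = 1/K_v = 0.0262.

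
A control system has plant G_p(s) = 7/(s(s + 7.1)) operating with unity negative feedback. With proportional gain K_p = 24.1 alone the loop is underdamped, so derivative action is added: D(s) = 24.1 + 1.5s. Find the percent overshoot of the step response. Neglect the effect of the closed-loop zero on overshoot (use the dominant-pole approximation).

Forward path: (24.1 + 1.5s)·7/(s(s+7.1)). The closed-loop characteristic equation is s² + (7.1 + 7·1.5)s + 7·24.1 = 0.
That is s² + 17.6s + 168.7 = 0, so ω_n = 12.99 rad/s and ζ = 17.6/(2·12.99) = 0.6775.
%OS = 100·exp(−πζ/√(1−ζ²)) = 5.54%.

5.54%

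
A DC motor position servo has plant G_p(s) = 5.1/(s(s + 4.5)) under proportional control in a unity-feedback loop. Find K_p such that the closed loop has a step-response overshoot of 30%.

K_p = 7.75

From %OS = 100·exp(−πζ/√(1−ζ²)) = 30%, ζ = −ln(0.3)/√(π²+ln²(0.3)) = 0.3579.
Characteristic equation s² + 4.5s + 5.1K_p = 0 gives ζ = 4.5/(2√(5.1K_p)).
Setting ζ = 0.3579: √(5.1K_p) = 4.5/(2·0.3579) = 6.287, so K_p = 39.53/5.1 = 7.75.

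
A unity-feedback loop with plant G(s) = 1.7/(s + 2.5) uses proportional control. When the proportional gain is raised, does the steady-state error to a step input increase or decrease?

decrease

e_ss = 1/(1 + K_p·G(0)); a larger K_p raises the denominator, so e_ss decreases.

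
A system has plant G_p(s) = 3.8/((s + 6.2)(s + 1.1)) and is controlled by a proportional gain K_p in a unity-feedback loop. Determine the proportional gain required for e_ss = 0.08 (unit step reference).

The loop is type 0, so e_ss(step) = 1/(1 + K_pos) with K_pos = K_p·G_p(0).
G_p(0) = 0.5572. Require 1/(1 + K_p·0.5572) = 0.08, so 1 + 0.5572·K_p = 12.5.
K_p = (12.5 − 1)/0.5572 = 20.6.

K_p = 20.6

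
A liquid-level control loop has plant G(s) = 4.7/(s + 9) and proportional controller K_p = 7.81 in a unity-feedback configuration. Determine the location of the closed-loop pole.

Closed-loop transfer function: T(s) = K_p·G(s)/(1 + K_p·G(s)) = 36.71/(s + 9 + 36.71) = 36.71/(s + 45.71).
The closed-loop pole is at s = −45.71.

s = -45.71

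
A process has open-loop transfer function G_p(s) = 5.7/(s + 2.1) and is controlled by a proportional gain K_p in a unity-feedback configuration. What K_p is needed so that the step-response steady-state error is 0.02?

K_p = 18.1

Steady-state error for a unit step on this type-0 loop is 1/(1 + K_p·G_p(0)).
G_p(0) = 2.714. Require 1/(1 + K_p·2.714) = 0.02, so 1 + 2.714·K_p = 50.
K_p = (50 − 1)/2.714 = 18.1.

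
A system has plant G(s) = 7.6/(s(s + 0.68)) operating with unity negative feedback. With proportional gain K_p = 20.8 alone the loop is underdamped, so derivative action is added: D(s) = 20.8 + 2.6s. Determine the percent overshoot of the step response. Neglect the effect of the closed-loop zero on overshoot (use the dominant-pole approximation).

Forward path: (20.8 + 2.6s)·7.6/(s(s+0.68)). The closed-loop characteristic equation is s² + (0.68 + 7.6·2.6)s + 7.6·20.8 = 0.
That is s² + 20.44s + 158.1 = 0, so ω_n = 12.57 rad/s and ζ = 20.44/(2·12.57) = 0.8129.
%OS = 100·exp(−πζ/√(1−ζ²)) = 1.25%.

1.25%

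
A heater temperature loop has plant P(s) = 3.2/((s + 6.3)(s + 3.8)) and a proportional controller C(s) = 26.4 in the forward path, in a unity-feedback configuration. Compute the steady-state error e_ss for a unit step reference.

The loop is type 0. Static position error constant K_pos = C(0)·P(0) = 26.4·0.1337 = 3.529.
Steady-state error to a unit step: e_ss = 1/(1+K_pos) = 1/4.529 = 0.221.

0.221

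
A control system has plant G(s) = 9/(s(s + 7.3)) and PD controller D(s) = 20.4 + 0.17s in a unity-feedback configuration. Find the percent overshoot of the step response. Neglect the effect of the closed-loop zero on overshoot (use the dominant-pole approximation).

33.9%

Forward path: (20.4 + 0.17s)·9/(s(s+7.3)). The closed-loop characteristic equation is s² + (7.3 + 9·0.17)s + 9·20.4 = 0.
That is s² + 8.83s + 183.6 = 0, so ω_n = 13.55 rad/s and ζ = 8.83/(2·13.55) = 0.3258.
%OS = 100·exp(−πζ/√(1−ζ²)) = 33.9%.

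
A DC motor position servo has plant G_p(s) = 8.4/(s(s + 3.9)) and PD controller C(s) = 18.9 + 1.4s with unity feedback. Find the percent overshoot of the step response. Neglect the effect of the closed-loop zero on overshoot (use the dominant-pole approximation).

Forward path: (18.9 + 1.4s)·8.4/(s(s+3.9)). The closed-loop characteristic equation is s² + (3.9 + 8.4·1.4)s + 8.4·18.9 = 0.
That is s² + 15.66s + 158.8 = 0, so ω_n = 12.6 rad/s and ζ = 15.66/(2·12.6) = 0.6214.
%OS = 100·exp(−πζ/√(1−ζ²)) = 8.28%.

8.28%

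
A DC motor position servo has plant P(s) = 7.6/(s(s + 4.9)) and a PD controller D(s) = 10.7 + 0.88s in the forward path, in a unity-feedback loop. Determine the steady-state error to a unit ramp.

0.0603

The loop has one pole at the origin (type 1). Velocity error constant K_v = lim_{s→0} s·D(s)P(s) = 10.7·7.6/4.9 = 16.6.
Steady-state error to a unit ramp: e_ss = 1/K_v = 0.0603.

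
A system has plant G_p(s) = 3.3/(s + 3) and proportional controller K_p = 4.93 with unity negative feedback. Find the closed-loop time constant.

τ = 0.0519 s

Closed-loop transfer function: T(s) = K_p·G_p(s)/(1 + K_p·G_p(s)) = 16.27/(s + 3 + 16.27) = 16.27/(s + 19.27).
Time constant τ = 1/19.27 = 0.0519 s.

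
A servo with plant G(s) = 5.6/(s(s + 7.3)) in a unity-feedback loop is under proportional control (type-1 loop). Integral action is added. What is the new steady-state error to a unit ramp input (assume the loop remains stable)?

0

The integrator raises the loop to type 2, so K_v → ∞ and e_ss to a ramp is zero.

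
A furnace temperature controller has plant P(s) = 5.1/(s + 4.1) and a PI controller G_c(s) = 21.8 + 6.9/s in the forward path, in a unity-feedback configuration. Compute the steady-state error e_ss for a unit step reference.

The open loop G_c(s)P(s) has a pole at the origin (type 1), so the static position error constant is infinite and e_ss = 1/(1+∞) = 0.

0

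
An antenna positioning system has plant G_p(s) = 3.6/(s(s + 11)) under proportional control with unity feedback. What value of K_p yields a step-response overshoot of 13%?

From %OS = 100·exp(−πζ/√(1−ζ²)) = 13%, ζ = −ln(0.13)/√(π²+ln²(0.13)) = 0.5446.
Characteristic equation s² + 11s + 3.6K_p = 0 gives ζ = 11/(2√(3.6K_p)).
Setting ζ = 0.5446: √(3.6K_p) = 11/(2·0.5446) = 10.1, so K_p = 102/3.6 = 28.3.

K_p = 28.3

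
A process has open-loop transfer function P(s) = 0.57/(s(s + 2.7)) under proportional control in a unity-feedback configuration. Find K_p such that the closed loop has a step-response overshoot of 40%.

From %OS = 100·exp(−πζ/√(1−ζ²)) = 40%, ζ = −ln(0.4)/√(π²+ln²(0.4)) = 0.28.
Characteristic equation s² + 2.7s + 0.57K_p = 0 gives ζ = 2.7/(2√(0.57K_p)).
Setting ζ = 0.28: √(0.57K_p) = 2.7/(2·0.28) = 4.821, so K_p = 23.25/0.57 = 40.8.

K_p = 40.8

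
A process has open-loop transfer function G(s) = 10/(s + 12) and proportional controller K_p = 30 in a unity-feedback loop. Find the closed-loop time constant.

τ = 0.00321 s

Closed-loop transfer function: T(s) = K_p·G(s)/(1 + K_p·G(s)) = 300/(s + 12 + 300) = 300/(s + 312).
Time constant τ = 1/312 = 0.00321 s.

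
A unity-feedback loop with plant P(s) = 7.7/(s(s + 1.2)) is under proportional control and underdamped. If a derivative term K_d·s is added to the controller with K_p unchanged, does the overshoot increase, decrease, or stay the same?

decrease

The derivative term adds K·K_d to the s-coefficient of the characteristic equation, raising 2ζω_n while ω_n is unchanged; ζ increases, so overshoot decreases.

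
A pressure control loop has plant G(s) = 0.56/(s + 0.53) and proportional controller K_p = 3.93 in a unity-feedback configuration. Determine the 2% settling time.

Closed-loop transfer function: T(s) = K_p·G(s)/(1 + K_p·G(s)) = 2.201/(s + 0.53 + 2.201) = 2.201/(s + 2.731).
Time constant τ = 1/2.731 = 0.3662 s, so the 2% settling time is about 4τ = 1.46 s.

T_s ≈ 1.46 s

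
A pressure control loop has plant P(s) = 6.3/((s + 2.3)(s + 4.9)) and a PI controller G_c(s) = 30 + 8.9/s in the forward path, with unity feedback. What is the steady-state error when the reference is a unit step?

0

The open loop G_c(s)P(s) has a pole at the origin (type 1), so the static position error constant is infinite and e_ss = 1/(1+∞) = 0.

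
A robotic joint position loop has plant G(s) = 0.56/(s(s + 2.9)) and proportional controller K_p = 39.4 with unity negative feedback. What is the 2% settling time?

T_s ≈ 2.76 s

Closed-loop characteristic equation: s² + 2.9s + 22.06 = 0, so ω_n = 4.697 rad/s and ζ = 2.9/(2·4.697) = 0.3087.
2% settling time T_s ≈ 4/(ζω_n) = 4/1.45 = 2.76 s.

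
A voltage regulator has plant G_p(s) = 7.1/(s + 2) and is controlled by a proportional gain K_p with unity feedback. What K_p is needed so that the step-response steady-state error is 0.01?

K_p = 27.9

Steady-state error for a unit step on this type-0 loop is 1/(1 + K_p·G_p(0)).
G_p(0) = 3.55. Require 1/(1 + K_p·3.55) = 0.01, so 1 + 3.55·K_p = 100.
K_p = (100 − 1)/3.55 = 27.9.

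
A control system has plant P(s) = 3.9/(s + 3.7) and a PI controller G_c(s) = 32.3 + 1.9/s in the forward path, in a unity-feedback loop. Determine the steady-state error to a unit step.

0

The open loop G_c(s)P(s) has a pole at the origin (type 1), so the static position error constant is infinite and e_ss = 1/(1+∞) = 0.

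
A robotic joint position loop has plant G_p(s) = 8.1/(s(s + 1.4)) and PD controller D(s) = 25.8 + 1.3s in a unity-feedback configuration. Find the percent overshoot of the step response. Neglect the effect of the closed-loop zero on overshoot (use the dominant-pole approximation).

24.1%

Forward path: (25.8 + 1.3s)·8.1/(s(s+1.4)). The closed-loop characteristic equation is s² + (1.4 + 8.1·1.3)s + 8.1·25.8 = 0.
That is s² + 11.93s + 209 = 0, so ω_n = 14.46 rad/s and ζ = 11.93/(2·14.46) = 0.4126.
%OS = 100·exp(−πζ/√(1−ζ²)) = 24.1%.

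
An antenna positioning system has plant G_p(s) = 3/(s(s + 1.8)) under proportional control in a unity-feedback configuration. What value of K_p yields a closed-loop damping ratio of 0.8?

K_p = 0.422

Closed-loop characteristic equation: s² + 1.8s + K_p·3 = 0.
So ω_n = √(3K_p) and 2ζω_n = 1.8, giving ζ = 1.8/(2√(3K_p)).
Setting ζ = 0.8: √(3K_p) = 1.8/(2·0.8) = 1.125, so K_p = 1.266/3 = 0.422.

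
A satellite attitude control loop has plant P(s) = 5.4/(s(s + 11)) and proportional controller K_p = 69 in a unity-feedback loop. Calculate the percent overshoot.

The closed-loop denominator s² + 11s + 372.6 gives ω_n = √372.6 = 19.3 and ζ = 11/(2ω_n) = 0.2849.
%OS = 100·exp(−πζ/√(1−ζ²)) = 100·exp(−π·0.2849/√0.9188) = 39.3%.

39.3%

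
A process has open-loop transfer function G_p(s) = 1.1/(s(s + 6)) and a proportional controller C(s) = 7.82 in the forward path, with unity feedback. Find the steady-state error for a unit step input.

The open loop C(s)G_p(s) has a pole at the origin (type 1), so the static position error constant is infinite and e_ss = 1/(1+∞) = 0.

0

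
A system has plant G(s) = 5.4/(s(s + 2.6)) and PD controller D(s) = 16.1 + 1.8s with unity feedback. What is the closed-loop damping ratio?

Forward path: (16.1 + 1.8s)·5.4/(s(s+2.6)). The closed-loop characteristic equation is s² + (2.6 + 5.4·1.8)s + 5.4·16.1 = 0.
That is s² + 12.32s + 86.94 = 0, so ω_n = 9.324 rad/s and ζ = 12.32/(2·9.324) = 0.6606.

ζ = 0.661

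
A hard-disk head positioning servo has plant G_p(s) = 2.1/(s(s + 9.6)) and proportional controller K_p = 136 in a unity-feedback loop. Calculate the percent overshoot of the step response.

From 1 + K_pG_p(s) = 0: s² + 9.6s + 285.6 = 0 ⇒ ω_n = 16.9, ζ = 0.284.
%OS = 100·exp(−πζ/√(1−ζ²)) = 100·exp(−π·0.284/√0.9193) = 39.4%.

39.4%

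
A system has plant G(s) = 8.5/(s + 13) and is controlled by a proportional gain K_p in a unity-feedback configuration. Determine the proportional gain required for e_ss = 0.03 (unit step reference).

K_p = 49.5

For a type-0 loop with proportional control, e_ss = 1/(1 + K_p·G(0)).
G(0) = 0.6538. Require 1/(1 + K_p·0.6538) = 0.03, so 1 + 0.6538·K_p = 33.33.
K_p = (33.33 − 1)/0.6538 = 49.5.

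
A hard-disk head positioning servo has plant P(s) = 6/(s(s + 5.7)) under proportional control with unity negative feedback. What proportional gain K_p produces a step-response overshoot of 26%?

From %OS = 100·exp(−πζ/√(1−ζ²)) = 26%, ζ = −ln(0.26)/√(π²+ln²(0.26)) = 0.3941.
Characteristic equation s² + 5.7s + 6K_p = 0 gives ζ = 5.7/(2√(6K_p)).
Setting ζ = 0.3941: √(6K_p) = 5.7/(2·0.3941) = 7.232, so K_p = 52.3/6 = 8.72.

K_p = 8.72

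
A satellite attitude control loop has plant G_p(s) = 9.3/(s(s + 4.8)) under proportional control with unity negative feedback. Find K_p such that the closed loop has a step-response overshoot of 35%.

From %OS = 100·exp(−πζ/√(1−ζ²)) = 35%, ζ = −ln(0.35)/√(π²+ln²(0.35)) = 0.3169.
Characteristic equation s² + 4.8s + 9.3K_p = 0 gives ζ = 4.8/(2√(9.3K_p)).
Setting ζ = 0.3169: √(9.3K_p) = 4.8/(2·0.3169) = 7.572, so K_p = 57.34/9.3 = 6.17.

K_p = 6.17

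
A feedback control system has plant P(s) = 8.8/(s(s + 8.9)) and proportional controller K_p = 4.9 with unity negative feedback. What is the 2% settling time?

From 1 + K_pP(s) = 0: s² + 8.9s + 43.12 = 0 ⇒ ω_n = 6.567, ζ = 0.6777.
2% settling time T_s ≈ 4/(ζω_n) = 4/4.45 = 0.899 s.

T_s ≈ 0.899 s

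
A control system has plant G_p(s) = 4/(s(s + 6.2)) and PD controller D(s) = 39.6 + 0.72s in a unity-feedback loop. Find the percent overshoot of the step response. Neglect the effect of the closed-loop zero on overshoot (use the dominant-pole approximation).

29.7%

Forward path: (39.6 + 0.72s)·4/(s(s+6.2)). The closed-loop characteristic equation is s² + (6.2 + 4·0.72)s + 4·39.6 = 0.
That is s² + 9.08s + 158.4 = 0, so ω_n = 12.59 rad/s and ζ = 9.08/(2·12.59) = 0.3607.
%OS = 100·exp(−πζ/√(1−ζ²)) = 29.7%.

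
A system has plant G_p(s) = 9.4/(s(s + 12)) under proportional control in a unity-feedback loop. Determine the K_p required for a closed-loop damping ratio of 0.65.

Closed-loop characteristic equation: s² + 12s + K_p·9.4 = 0.
So ω_n = √(9.4K_p) and 2ζω_n = 12, giving ζ = 12/(2√(9.4K_p)).
Setting ζ = 0.65: √(9.4K_p) = 12/(2·0.65) = 9.231, so K_p = 85.21/9.4 = 9.06.

K_p = 9.06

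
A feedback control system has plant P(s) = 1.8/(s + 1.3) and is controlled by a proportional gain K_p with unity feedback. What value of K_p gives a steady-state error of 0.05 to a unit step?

K_p = 13.7

For a type-0 loop with proportional control, e_ss = 1/(1 + K_p·P(0)).
P(0) = 1.385. Require 1/(1 + K_p·1.385) = 0.05, so 1 + 1.385·K_p = 20.
K_p = (20 − 1)/1.385 = 13.7.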